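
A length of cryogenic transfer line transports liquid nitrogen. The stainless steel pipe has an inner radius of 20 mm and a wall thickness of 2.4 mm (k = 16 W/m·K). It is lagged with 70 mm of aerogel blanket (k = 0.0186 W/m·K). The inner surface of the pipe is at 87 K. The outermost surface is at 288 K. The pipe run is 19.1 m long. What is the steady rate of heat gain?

Treating each annulus and film as a series resistance:
R_stainless steel pipe wall = ln(22.4/20)/(2π×16×19.1) = 5.902×10^-5 K/W
R_aerogel blanket = ln(92.4/22.4)/(2π×0.0186×19.1) = 0.6348 K/W
R_total = 0.6349 K/W
Q = ΔT/R_total = 201/0.6349

Q ≈ 317 W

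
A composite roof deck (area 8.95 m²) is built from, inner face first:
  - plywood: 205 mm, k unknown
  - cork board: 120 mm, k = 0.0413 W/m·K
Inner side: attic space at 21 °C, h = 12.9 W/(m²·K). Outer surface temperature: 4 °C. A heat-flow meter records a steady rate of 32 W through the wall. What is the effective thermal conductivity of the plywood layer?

k ≈ 0.116 W/(m·K)

Series thermal resistances:
R_inner film = 1/(h_i·A) = 1/(12.9×8.95) = 0.008661 K/W
R_cork board = L/(kA) = 0.12/(0.0413×8.95) = 0.3246 K/W
Sum of known resistances R_other = 0.3333 K/W
Total R = ΔT/Q = 17/32 = 0.5312 K/W
R_plywood = R_total − R_other = 0.1979 K/W
k = L/(R·A) = 0.205/(0.1979×8.95)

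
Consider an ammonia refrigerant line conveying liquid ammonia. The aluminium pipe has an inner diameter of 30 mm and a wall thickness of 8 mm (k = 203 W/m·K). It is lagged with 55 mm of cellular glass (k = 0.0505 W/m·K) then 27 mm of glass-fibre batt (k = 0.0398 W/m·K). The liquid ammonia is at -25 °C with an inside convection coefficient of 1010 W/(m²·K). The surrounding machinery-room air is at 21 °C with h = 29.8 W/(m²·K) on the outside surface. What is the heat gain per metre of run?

q′ ≈ 9.02 W/m

Cylindrical conduction, so R = ln(r₂/r₁)/(2πkL) per layer, in series:
R_inner film = 1/(h_i·2πr₁L) = 1/(1010×2π×0.015×1) = 0.01051 K/W
R_aluminium pipe wall = ln(23/15)/(2π×203×1) = 3.351×10^-4 K/W
R_cellular glass = ln(78/23)/(2π×0.0505×1) = 3.849 K/W
R_glass-fibre batt = ln(105/78)/(2π×0.0398×1) = 1.189 K/W
R_outer film = 1/(h_o·2πr_oL) = 1/(29.8×2π×0.105×1) = 0.05086 K/W
R_total = 5.099 K/W
Q = ΔT/R_total = 46/5.099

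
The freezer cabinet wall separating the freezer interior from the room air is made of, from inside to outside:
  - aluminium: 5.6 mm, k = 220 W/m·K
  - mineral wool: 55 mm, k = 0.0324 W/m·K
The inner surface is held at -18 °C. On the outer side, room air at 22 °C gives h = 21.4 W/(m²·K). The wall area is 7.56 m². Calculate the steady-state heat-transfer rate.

Q ≈ 173 W

Series thermal resistances:
R_aluminium = L/(kA) = 0.0056/(220×7.56) = 3.367×10^-6 K/W
R_mineral wool = L/(kA) = 0.055/(0.0324×7.56) = 0.2245 K/W
R_outer film = 1/(h_o·A) = 1/(21.4×7.56) = 0.006181 K/W
R_total = 0.2307 K/W
Q = ΔT / R_total = 40 / 0.2307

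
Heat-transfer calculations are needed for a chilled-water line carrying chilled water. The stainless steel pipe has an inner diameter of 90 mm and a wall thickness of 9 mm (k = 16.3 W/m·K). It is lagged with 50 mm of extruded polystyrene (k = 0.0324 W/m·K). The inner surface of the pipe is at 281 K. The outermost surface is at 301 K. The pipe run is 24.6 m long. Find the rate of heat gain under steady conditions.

Treating each annulus and film as a series resistance:
R_stainless steel pipe wall = ln(54/45)/(2π×16.3×24.6) = 7.237×10^-5 K/W
R_extruded polystyrene = ln(104/54)/(2π×0.0324×24.6) = 0.1309 K/W
R_total = 0.1309 K/W
Q = ΔT/R_total = 20/0.1309

Q ≈ 153 W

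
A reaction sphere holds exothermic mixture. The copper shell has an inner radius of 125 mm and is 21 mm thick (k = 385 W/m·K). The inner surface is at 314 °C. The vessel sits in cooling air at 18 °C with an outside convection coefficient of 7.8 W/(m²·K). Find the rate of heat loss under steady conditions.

Spherical conduction: R = (1/r_in − 1/r_out)/(4πk) per layer; series-sum.
R_copper shell = (1/0.125 − 1/0.146)/(4π×385) = 2.378×10^-4 K/W
R_outer film = 1/(h·4πr_o²) = 1/(7.8×4π×0.146²) = 0.4786 K/W
R_total = 0.4789 K/W
Q = ΔT/R_total = 296/0.4789

Q ≈ 618 W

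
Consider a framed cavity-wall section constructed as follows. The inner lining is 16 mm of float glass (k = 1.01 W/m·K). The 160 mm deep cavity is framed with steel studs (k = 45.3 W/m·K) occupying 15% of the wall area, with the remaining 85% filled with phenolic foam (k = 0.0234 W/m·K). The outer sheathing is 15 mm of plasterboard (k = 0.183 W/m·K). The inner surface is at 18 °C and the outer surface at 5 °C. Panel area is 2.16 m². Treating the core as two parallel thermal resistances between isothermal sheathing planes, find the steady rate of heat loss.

Sheathing layers in series; stud and cavity paths in parallel between them.
R_inner = 0.016/(1.01×2.16) = 0.007334 K/W
R_stud  = 0.16/(45.3×0.15×2.16) = 0.0109 K/W
R_cav   = 0.16/(0.0234×0.85×2.16) = 3.724 K/W
1/R_core = 1/R_stud + 1/R_cav → R_core = 0.01087 K/W
R_outer = 0.015/(0.183×2.16) = 0.03795 K/W
R_total = 0.05615 K/W
Q = ΔT/R_total = 13/0.05615

Q ≈ 232 W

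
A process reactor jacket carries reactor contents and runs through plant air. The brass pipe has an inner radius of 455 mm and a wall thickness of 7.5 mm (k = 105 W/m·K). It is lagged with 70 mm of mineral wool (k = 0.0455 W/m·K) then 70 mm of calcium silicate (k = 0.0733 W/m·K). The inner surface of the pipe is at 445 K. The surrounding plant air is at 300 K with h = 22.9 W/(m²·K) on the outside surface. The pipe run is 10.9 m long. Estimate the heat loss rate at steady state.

Treating each annulus and film as a series resistance:
R_brass pipe wall = ln(462.5/455)/(2π×105×10.9) = 2.274×10^-6 K/W
R_mineral wool = ln(532.5/462.5)/(2π×0.0455×10.9) = 0.04523 K/W
R_calcium silicate = ln(602.5/532.5)/(2π×0.0733×10.9) = 0.0246 K/W
R_outer film = 1/(h_o·2πr_oL) = 1/(22.9×2π×0.6025×10.9) = 0.001058 K/W
R_total = 0.07089 K/W
Q = ΔT/R_total = 145/0.07089

Q ≈ 2050 W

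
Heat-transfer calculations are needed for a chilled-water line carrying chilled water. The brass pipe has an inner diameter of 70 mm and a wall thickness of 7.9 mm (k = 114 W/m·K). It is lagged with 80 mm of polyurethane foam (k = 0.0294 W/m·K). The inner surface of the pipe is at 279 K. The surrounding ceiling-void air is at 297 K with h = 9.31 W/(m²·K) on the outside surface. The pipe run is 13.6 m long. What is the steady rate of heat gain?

Cylindrical conduction, so R = ln(r₂/r₁)/(2πkL) per layer, in series:
R_brass pipe wall = ln(42.9/35)/(2π×114×13.6) = 2.089×10^-5 K/W
R_polyurethane foam = ln(122.9/42.9)/(2π×0.0294×13.6) = 0.4189 K/W
R_outer film = 1/(h_o·2πr_oL) = 1/(9.31×2π×0.1229×13.6) = 0.01023 K/W
R_total = 0.4292 K/W
Q = ΔT/R_total = 18/0.4292

Q ≈ 41.9 W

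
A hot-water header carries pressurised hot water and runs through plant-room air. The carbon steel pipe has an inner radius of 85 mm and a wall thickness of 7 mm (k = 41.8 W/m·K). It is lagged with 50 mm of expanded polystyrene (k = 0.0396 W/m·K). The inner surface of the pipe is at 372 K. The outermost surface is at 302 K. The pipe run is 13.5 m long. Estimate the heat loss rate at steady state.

Per-layer cylindrical resistances, series-summed:
R_carbon steel pipe wall = ln(92/85)/(2π×41.8×13.5) = 2.232×10^-5 K/W
R_expanded polystyrene = ln(142/92)/(2π×0.0396×13.5) = 0.1292 K/W
R_total = 0.1292 K/W
Q = ΔT/R_total = 70/0.1292

Q ≈ 542 W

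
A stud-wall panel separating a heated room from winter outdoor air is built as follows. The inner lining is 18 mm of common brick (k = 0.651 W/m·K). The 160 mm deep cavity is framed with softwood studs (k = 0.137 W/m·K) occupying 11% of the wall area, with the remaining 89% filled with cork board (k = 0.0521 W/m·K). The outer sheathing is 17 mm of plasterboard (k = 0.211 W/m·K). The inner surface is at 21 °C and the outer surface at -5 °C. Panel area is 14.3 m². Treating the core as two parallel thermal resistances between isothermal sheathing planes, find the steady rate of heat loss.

Q ≈ 137 W

Sheathing layers in series; stud and cavity paths in parallel between them.
R_inner = 0.018/(0.651×14.3) = 0.001934 K/W
R_stud  = 0.16/(0.137×0.11×14.3) = 0.7425 K/W
R_cav   = 0.16/(0.0521×0.89×14.3) = 0.2413 K/W
1/R_core = 1/R_stud + 1/R_cav → R_core = 0.1821 K/W
R_outer = 0.017/(0.211×14.3) = 0.005634 K/W
R_total = 0.1897 K/W
Q = ΔT/R_total = 26/0.1897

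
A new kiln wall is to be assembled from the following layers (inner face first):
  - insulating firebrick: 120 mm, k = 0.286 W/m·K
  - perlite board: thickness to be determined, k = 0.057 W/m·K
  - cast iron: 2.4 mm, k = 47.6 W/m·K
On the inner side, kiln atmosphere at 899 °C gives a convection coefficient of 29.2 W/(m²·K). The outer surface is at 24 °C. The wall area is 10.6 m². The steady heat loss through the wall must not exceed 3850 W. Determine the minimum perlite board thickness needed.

Model the wall as resistances in series:
R_inner film = 1/(h_i·A) = 1/(29.2×10.6) = 0.003231 K/W
R_insulating firebrick = L/(kA) = 0.12/(0.286×10.6) = 0.03958 K/W
R_cast iron = L/(kA) = 0.0024/(47.6×10.6) = 4.757×10^-6 K/W
Sum of the known resistances R_other = 0.04282 K/W
Required total resistance R_tot = ΔT/Q_allow = 875/3850 = 0.2273 K/W
R_perlite board = R_tot − R_other = 0.1845 K/W
L = R·k·A = 0.1845×0.057×10.6

L ≈ 111 mm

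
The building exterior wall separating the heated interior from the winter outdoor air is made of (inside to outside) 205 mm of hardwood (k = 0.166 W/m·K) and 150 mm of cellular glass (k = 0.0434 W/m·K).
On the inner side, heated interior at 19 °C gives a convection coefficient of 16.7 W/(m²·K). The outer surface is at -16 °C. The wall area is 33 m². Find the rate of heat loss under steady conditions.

Q ≈ 243 W

Model the wall as resistances in series:
R_inner film = 1/(h_i·A) = 1/(16.7×33) = 0.001815 K/W
R_hardwood = L/(kA) = 0.205/(0.166×33) = 0.03742 K/W
R_cellular glass = L/(kA) = 0.15/(0.0434×33) = 0.1047 K/W
R_total = 0.144 K/W
Q = ΔT / R_total = 35 / 0.144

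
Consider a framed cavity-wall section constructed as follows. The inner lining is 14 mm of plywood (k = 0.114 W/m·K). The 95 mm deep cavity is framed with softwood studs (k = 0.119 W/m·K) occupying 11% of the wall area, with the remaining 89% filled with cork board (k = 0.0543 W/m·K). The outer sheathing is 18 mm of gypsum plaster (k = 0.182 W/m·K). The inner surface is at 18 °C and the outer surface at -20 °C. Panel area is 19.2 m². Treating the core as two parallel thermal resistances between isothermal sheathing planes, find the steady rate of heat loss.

Sheathing layers in series; stud and cavity paths in parallel between them.
R_inner = 0.014/(0.114×19.2) = 0.006396 K/W
R_stud  = 0.095/(0.119×0.11×19.2) = 0.378 K/W
R_cav   = 0.095/(0.0543×0.89×19.2) = 0.1024 K/W
1/R_core = 1/R_stud + 1/R_cav → R_core = 0.08056 K/W
R_outer = 0.018/(0.182×19.2) = 0.005151 K/W
R_total = 0.09211 K/W
Q = ΔT/R_total = 38/0.09211

Q ≈ 413 W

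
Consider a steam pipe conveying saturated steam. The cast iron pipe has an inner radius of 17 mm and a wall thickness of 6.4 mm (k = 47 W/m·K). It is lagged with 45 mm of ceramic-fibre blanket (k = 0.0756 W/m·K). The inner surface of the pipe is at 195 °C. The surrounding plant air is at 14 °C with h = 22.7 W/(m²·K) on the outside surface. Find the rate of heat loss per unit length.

q′ ≈ 76.6 W/m

Treating each annulus and film as a series resistance:
R_cast iron pipe wall = ln(23.4/17)/(2π×47×1) = 0.001082 K/W
R_ceramic-fibre blanket = ln(68.4/23.4)/(2π×0.0756×1) = 2.258 K/W
R_outer film = 1/(h_o·2πr_oL) = 1/(22.7×2π×0.0684×1) = 0.1025 K/W
R_total = 2.362 K/W
Q = ΔT/R_total = 181/2.362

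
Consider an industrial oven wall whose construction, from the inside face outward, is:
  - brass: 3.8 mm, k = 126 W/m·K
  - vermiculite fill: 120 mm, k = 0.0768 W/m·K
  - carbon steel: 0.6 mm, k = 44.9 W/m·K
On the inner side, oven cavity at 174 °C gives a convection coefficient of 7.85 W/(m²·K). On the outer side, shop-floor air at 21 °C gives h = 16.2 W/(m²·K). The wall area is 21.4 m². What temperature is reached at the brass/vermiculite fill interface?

Using the resistance-network approach (series):
R_inner film = 1/(h_i·A) = 1/(7.85×21.4) = 0.005953 K/W
R_brass = L/(kA) = 0.0038/(126×21.4) = 1.409×10^-6 K/W
R_vermiculite fill = L/(kA) = 0.12/(0.0768×21.4) = 0.07301 K/W
R_carbon steel = L/(kA) = 0.0006/(44.9×21.4) = 6.244×10^-7 K/W
R_outer film = 1/(h_o·A) = 1/(16.2×21.4) = 0.002885 K/W
R_total = 0.08185 K/W;  Q = ΔT/R_total = 153/0.08185 = 1869 W
T_interface = T_inner − Q·ΣR(inner→interface) = 174 − 1870×0.005954

T ≈ 163 °C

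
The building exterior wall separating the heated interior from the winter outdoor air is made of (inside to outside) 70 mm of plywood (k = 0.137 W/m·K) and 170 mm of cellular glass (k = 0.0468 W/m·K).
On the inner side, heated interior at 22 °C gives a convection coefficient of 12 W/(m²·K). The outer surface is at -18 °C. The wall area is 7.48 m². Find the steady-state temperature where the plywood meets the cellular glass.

Treating each layer as a thermal resistance in series:
R_inner film = 1/(h_i·A) = 1/(12×7.48) = 0.01114 K/W
R_plywood = L/(kA) = 0.07/(0.137×7.48) = 0.06831 K/W
R_cellular glass = L/(kA) = 0.17/(0.0468×7.48) = 0.4856 K/W
R_total = 0.5651 K/W;  Q = ΔT/R_total = 40/0.5651 = 70.79 W
T_interface = T_inner − Q·ΣR(inner→interface) = 22 − 70.8×0.07945

T ≈ 16.4 °C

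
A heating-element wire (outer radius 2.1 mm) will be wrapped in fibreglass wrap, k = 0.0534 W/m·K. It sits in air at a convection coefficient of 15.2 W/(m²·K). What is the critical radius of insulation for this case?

For a cylinder r_cr = k/h = 0.0534/15.2
r_cr = 3.51 mm; since the bare radius (2.1 mm) is below r_cr, adding a thin layer of insulation will *increase* heat loss.

r_cr ≈ 3.51 mm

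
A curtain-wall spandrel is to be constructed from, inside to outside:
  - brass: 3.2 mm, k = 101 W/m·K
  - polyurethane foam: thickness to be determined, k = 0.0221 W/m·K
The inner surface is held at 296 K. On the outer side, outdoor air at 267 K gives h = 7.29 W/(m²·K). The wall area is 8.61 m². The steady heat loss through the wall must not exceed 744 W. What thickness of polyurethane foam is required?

L ≈ 4.38 mm

Thermal resistances in series:
R_brass = L/(kA) = 0.0032/(101×8.61) = 3.68×10^-6 K/W
R_outer film = 1/(h_o·A) = 1/(7.29×8.61) = 0.01593 K/W
Sum of the known resistances R_other = 0.01594 K/W
Required total resistance R_tot = ΔT/Q_allow = 29/744 = 0.03898 K/W
R_polyurethane foam = R_tot − R_other = 0.02304 K/W
L = R·k·A = 0.02304×0.0221×8.61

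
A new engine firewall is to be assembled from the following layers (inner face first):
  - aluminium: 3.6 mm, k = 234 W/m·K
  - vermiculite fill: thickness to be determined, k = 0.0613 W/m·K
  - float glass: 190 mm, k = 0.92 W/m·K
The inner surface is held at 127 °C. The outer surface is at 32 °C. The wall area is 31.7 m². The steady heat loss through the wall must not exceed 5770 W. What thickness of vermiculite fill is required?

L ≈ 19.3 mm

Thermal resistances in series:
R_aluminium = L/(kA) = 0.0036/(234×31.7) = 4.853×10^-7 K/W
R_float glass = L/(kA) = 0.19/(0.92×31.7) = 0.006515 K/W
Sum of the known resistances R_other = 0.006515 K/W
Required total resistance R_tot = ΔT/Q_allow = 95/5770 = 0.01646 K/W
R_vermiculite fill = R_tot − R_other = 0.009949 K/W
L = R·k·A = 0.009949×0.0613×31.7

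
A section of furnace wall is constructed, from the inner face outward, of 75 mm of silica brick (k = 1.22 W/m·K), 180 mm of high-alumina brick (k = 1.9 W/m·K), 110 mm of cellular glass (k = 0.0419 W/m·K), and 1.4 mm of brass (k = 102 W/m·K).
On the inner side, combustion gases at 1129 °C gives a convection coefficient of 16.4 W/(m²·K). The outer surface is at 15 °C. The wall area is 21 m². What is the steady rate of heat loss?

Q ≈ 8230 W

Series thermal resistances:
R_inner film = 1/(h_i·A) = 1/(16.4×21) = 0.002904 K/W
R_silica brick = L/(kA) = 0.075/(1.22×21) = 0.002927 K/W
R_high-alumina brick = L/(kA) = 0.18/(1.9×21) = 0.004511 K/W
R_cellular glass = L/(kA) = 0.11/(0.0419×21) = 0.125 K/W
R_brass = L/(kA) = 0.0014/(102×21) = 6.536×10^-7 K/W
R_total = 0.1354 K/W
Q = ΔT / R_total = 1114 / 0.1354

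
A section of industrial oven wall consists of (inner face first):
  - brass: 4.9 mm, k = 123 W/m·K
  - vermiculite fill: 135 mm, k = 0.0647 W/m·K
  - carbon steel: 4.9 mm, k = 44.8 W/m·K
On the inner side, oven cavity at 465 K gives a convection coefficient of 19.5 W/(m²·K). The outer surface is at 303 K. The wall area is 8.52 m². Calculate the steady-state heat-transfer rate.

Q ≈ 646 W

Treating each layer as a thermal resistance in series:
R_inner film = 1/(h_i·A) = 1/(19.5×8.52) = 0.006019 K/W
R_brass = L/(kA) = 0.0049/(123×8.52) = 4.676×10^-6 K/W
R_vermiculite fill = L/(kA) = 0.135/(0.0647×8.52) = 0.2449 K/W
R_carbon steel = L/(kA) = 0.0049/(44.8×8.52) = 1.284×10^-5 K/W
R_total = 0.2509 K/W
Q = ΔT / R_total = 162 / 0.2509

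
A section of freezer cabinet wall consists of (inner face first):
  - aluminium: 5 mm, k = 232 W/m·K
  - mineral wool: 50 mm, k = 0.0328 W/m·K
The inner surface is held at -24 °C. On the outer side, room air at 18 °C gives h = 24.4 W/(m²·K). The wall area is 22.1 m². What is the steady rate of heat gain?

Q ≈ 593 W

Thermal resistances in series:
R_aluminium = L/(kA) = 0.005/(232×22.1) = 9.752×10^-7 K/W
R_mineral wool = L/(kA) = 0.05/(0.0328×22.1) = 0.06898 K/W
R_outer film = 1/(h_o·A) = 1/(24.4×22.1) = 0.001854 K/W
R_total = 0.07083 K/W
Q = ΔT / R_total = 42 / 0.07083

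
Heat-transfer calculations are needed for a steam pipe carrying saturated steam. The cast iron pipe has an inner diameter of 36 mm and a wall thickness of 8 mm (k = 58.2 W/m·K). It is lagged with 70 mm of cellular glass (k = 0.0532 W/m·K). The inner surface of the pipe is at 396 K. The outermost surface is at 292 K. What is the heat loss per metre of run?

Cylindrical conduction, so R = ln(r₂/r₁)/(2πkL) per layer, in series:
R_cast iron pipe wall = ln(26/18)/(2π×58.2×1) = 0.001006 K/W
R_cellular glass = ln(96/26)/(2π×0.0532×1) = 3.908 K/W
R_total = 3.909 K/W
Q = ΔT/R_total = 104/3.909

q′ ≈ 26.6 W/m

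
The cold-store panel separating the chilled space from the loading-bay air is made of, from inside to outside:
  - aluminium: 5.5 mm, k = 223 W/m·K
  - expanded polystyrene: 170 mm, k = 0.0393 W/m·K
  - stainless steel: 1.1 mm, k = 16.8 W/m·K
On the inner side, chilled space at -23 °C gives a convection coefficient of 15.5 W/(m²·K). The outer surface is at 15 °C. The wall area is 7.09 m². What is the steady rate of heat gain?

Q ≈ 61.4 W

Series thermal resistances:
R_inner film = 1/(h_i·A) = 1/(15.5×7.09) = 0.0091 K/W
R_aluminium = L/(kA) = 0.0055/(223×7.09) = 3.479×10^-6 K/W
R_expanded polystyrene = L/(kA) = 0.17/(0.0393×7.09) = 0.6101 K/W
R_stainless steel = L/(kA) = 0.0011/(16.8×7.09) = 9.235×10^-6 K/W
R_total = 0.6192 K/W
Q = ΔT / R_total = 38 / 0.6192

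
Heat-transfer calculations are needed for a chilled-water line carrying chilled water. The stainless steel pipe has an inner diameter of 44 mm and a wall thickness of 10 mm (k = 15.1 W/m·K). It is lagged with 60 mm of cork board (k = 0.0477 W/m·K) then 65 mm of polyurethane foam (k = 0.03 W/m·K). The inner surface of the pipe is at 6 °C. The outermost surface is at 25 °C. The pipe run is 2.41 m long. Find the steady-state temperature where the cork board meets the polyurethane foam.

Radial resistances (cylindrical: R_cond = ln(r_o/r_i)/(2πkL), R_conv = 1/(h·2πrL)):
R_stainless steel pipe wall = ln(32/22)/(2π×15.1×2.41) = 0.001639 K/W
R_cork board = ln(92/32)/(2π×0.0477×2.41) = 1.462 K/W
R_polyurethane foam = ln(157/92)/(2π×0.03×2.41) = 1.177 K/W
R_total = 2.64 K/W
Q = ΔT/R_total = 19/2.64
Q = 7.2 W
T_interface = T_inner + Q·ΣR(inner→interface) = 6 + 7.2×1.464

T ≈ 16.5 °C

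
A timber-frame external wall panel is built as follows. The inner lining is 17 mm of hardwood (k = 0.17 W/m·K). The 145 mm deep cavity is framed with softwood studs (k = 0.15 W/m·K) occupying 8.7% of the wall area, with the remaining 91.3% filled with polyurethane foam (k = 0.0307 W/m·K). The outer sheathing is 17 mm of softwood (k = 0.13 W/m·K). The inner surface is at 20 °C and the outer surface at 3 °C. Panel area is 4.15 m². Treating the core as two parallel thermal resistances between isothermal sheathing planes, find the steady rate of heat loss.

Sheathing layers in series; stud and cavity paths in parallel between them.
R_inner = 0.017/(0.17×4.15) = 0.0241 K/W
R_stud  = 0.145/(0.15×0.087×4.15) = 2.677 K/W
R_cav   = 0.145/(0.0307×0.913×4.15) = 1.247 K/W
1/R_core = 1/R_stud + 1/R_cav → R_core = 0.8505 K/W
R_outer = 0.017/(0.13×4.15) = 0.03151 K/W
R_total = 0.9062 K/W
Q = ΔT/R_total = 17/0.9062

Q ≈ 18.8 W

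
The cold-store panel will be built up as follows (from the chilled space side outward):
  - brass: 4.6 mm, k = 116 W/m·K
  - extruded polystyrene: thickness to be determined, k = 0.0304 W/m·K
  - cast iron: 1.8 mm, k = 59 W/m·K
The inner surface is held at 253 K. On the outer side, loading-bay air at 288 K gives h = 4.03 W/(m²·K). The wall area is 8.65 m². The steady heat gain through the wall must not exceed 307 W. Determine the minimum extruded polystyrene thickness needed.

L ≈ 22.4 mm

Thermal resistances in series:
R_brass = L/(kA) = 0.0046/(116×8.65) = 4.584×10^-6 K/W
R_cast iron = L/(kA) = 0.0018/(59×8.65) = 3.527×10^-6 K/W
R_outer film = 1/(h_o·A) = 1/(4.03×8.65) = 0.02869 K/W
Sum of the known resistances R_other = 0.02869 K/W
Required total resistance R_tot = ΔT/Q_allow = 35/307 = 0.114 K/W
R_extruded polystyrene = R_tot − R_other = 0.08531 K/W
L = R·k·A = 0.08531×0.0304×8.65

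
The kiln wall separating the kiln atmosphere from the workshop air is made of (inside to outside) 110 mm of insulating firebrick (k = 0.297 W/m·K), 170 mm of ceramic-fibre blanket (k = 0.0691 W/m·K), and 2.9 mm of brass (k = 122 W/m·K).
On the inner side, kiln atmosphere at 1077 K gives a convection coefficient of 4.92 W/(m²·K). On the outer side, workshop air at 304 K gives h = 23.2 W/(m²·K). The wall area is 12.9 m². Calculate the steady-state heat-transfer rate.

Treating each layer as a thermal resistance in series:
R_inner film = 1/(h_i·A) = 1/(4.92×12.9) = 0.01576 K/W
R_insulating firebrick = L/(kA) = 0.11/(0.297×12.9) = 0.02871 K/W
R_ceramic-fibre blanket = L/(kA) = 0.17/(0.0691×12.9) = 0.1907 K/W
R_brass = L/(kA) = 0.0029/(122×12.9) = 1.843×10^-6 K/W
R_outer film = 1/(h_o·A) = 1/(23.2×12.9) = 0.003341 K/W
R_total = 0.2385 K/W
Q = ΔT / R_total = 773 / 0.2385

Q ≈ 3240 W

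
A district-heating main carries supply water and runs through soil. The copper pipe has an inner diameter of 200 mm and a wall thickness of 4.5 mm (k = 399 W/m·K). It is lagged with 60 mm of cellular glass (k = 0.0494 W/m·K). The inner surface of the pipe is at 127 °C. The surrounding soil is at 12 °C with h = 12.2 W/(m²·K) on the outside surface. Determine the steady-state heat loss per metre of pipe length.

For a radial system each layer contributes R = ln(r_out/r_in)/(2πkL); films add R = 1/(hA).
R_copper pipe wall = ln(104.5/100)/(2π×399×1) = 1.756×10^-5 K/W
R_cellular glass = ln(164.5/104.5)/(2π×0.0494×1) = 1.462 K/W
R_outer film = 1/(h_o·2πr_oL) = 1/(12.2×2π×0.1645×1) = 0.0793 K/W
R_total = 1.541 K/W
Q = ΔT/R_total = 115/1.541

q′ ≈ 74.6 W/m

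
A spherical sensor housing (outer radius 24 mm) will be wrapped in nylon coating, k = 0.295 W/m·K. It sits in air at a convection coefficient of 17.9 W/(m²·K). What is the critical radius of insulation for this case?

For a sphere r_cr = 2k/h = 2×0.295/17.9
r_cr = 33 mm; since the bare radius (24 mm) is below r_cr, adding a thin layer of insulation will *increase* heat loss.

r_cr ≈ 33 mm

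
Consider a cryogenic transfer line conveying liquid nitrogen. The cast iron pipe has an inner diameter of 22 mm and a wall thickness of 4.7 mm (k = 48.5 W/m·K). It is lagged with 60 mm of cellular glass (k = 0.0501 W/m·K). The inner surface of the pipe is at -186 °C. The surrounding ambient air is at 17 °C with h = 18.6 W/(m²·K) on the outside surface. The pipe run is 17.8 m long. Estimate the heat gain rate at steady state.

Treating each annulus and film as a series resistance:
R_cast iron pipe wall = ln(15.7/11)/(2π×48.5×17.8) = 6.559×10^-5 K/W
R_cellular glass = ln(75.7/15.7)/(2π×0.0501×17.8) = 0.2808 K/W
R_outer film = 1/(h_o·2πr_oL) = 1/(18.6×2π×0.0757×17.8) = 0.00635 K/W
R_total = 0.2872 K/W
Q = ΔT/R_total = 203/0.2872

Q ≈ 707 W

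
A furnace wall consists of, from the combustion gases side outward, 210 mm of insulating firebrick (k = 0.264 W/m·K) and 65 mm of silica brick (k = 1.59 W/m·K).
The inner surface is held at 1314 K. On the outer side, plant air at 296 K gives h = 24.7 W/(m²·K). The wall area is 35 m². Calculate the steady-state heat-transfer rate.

Q ≈ 40600 W

Thermal resistances in series:
R_insulating firebrick = L/(kA) = 0.21/(0.264×35) = 0.02273 K/W
R_silica brick = L/(kA) = 0.065/(1.59×35) = 0.001168 K/W
R_outer film = 1/(h_o·A) = 1/(24.7×35) = 0.001157 K/W
R_total = 0.02505 K/W
Q = ΔT / R_total = 1018 / 0.02505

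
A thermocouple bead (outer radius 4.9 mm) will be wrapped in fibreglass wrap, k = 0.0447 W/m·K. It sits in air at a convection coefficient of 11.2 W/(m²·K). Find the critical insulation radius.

For a sphere r_cr = 2k/h = 2×0.0447/11.2
r_cr = 7.98 mm; since the bare radius (4.9 mm) is below r_cr, adding a thin layer of insulation will *increase* heat loss.

r_cr ≈ 7.98 mm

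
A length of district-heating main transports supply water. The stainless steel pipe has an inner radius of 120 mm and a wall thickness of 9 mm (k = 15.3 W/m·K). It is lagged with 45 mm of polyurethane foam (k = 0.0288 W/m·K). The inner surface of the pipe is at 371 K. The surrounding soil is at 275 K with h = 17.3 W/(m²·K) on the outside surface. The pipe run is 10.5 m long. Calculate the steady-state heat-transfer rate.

Q ≈ 590 W

Cylindrical conduction, so R = ln(r₂/r₁)/(2πkL) per layer, in series:
R_stainless steel pipe wall = ln(129/120)/(2π×15.3×10.5) = 7.165×10^-5 K/W
R_polyurethane foam = ln(174/129)/(2π×0.0288×10.5) = 0.1575 K/W
R_outer film = 1/(h_o·2πr_oL) = 1/(17.3×2π×0.174×10.5) = 0.005035 K/W
R_total = 0.1626 K/W
Q = ΔT/R_total = 96/0.1626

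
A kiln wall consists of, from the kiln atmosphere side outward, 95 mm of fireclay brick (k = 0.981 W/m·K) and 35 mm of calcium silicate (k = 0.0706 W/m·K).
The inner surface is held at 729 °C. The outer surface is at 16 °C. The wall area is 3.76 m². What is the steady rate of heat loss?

Series thermal resistances:
R_fireclay brick = L/(kA) = 0.095/(0.981×3.76) = 0.02576 K/W
R_calcium silicate = L/(kA) = 0.035/(0.0706×3.76) = 0.1318 K/W
R_total = 0.1576 K/W
Q = ΔT / R_total = 713 / 0.1576

Q ≈ 4520 W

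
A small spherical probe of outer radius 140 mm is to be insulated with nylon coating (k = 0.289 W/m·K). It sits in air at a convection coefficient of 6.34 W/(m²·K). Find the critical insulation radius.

r_cr ≈ 91.2 mm

For a sphere r_cr = 2k/h = 2×0.289/6.34
r_cr = 91.2 mm; since the bare radius (140 mm) is above r_cr, any added insulation will reduce heat loss.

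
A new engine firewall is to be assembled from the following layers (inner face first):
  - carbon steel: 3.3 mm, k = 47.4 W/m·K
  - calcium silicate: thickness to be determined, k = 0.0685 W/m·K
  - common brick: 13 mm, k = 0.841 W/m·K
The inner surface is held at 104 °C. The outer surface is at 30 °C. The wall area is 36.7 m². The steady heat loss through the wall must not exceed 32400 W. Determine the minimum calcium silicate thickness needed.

Treating each layer as a thermal resistance in series:
R_carbon steel = L/(kA) = 0.0033/(47.4×36.7) = 1.897×10^-6 K/W
R_common brick = L/(kA) = 0.013/(0.841×36.7) = 4.212×10^-4 K/W
Sum of the known resistances R_other = 4.231×10^-4 K/W
Required total resistance R_tot = ΔT/Q_allow = 74/32400 = 0.002284 K/W
R_calcium silicate = R_tot − R_other = 0.001861 K/W
L = R·k·A = 0.001861×0.0685×36.7

L ≈ 4.68 mm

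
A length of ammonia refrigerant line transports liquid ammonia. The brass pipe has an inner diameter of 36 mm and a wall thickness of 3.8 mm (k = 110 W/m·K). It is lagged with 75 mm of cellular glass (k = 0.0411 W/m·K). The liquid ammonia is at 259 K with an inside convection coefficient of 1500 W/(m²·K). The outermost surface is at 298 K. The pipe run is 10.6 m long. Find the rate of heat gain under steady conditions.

Q ≈ 71.5 W

Treating each annulus and film as a series resistance:
R_inner film = 1/(h_i·2πr₁L) = 1/(1500×2π×0.018×10.6) = 5.561×10^-4 K/W
R_brass pipe wall = ln(21.8/18)/(2π×110×10.6) = 2.614×10^-5 K/W
R_cellular glass = ln(96.8/21.8)/(2π×0.0411×10.6) = 0.5446 K/W
R_total = 0.5452 K/W
Q = ΔT/R_total = 39/0.5452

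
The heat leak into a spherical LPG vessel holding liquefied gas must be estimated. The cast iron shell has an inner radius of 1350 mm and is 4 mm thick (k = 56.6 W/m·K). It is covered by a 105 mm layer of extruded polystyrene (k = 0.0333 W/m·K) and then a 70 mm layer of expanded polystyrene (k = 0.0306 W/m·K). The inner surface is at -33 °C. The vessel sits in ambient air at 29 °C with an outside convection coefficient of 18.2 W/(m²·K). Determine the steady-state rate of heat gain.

Each spherical layer contributes R = (1/r_i − 1/r_o)/(4πk):
R_cast iron shell = (1/1.35 − 1/1.354)/(4π×56.6) = 3.077×10^-6 K/W
R_extruded polystyrene = (1/1.354 − 1/1.459)/(4π×0.0333) = 0.127 K/W
R_expanded polystyrene = (1/1.459 − 1/1.529)/(4π×0.0306) = 0.0816 K/W
R_outer film = 1/(h·4πr_o²) = 1/(18.2×4π×1.529²) = 0.00187 K/W
R_total = 0.2105 K/W
Q = ΔT/R_total = 62/0.2105

Q ≈ 295 W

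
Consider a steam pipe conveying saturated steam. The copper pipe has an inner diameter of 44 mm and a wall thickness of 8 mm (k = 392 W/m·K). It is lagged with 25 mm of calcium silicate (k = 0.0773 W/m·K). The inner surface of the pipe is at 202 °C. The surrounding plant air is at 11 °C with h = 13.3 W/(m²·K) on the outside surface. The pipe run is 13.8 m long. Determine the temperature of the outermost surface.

For a radial system each layer contributes R = ln(r_out/r_in)/(2πkL); films add R = 1/(hA).
R_copper pipe wall = ln(30/22)/(2π×392×13.8) = 9.125×10^-6 K/W
R_calcium silicate = ln(55/30)/(2π×0.0773×13.8) = 0.09043 K/W
R_outer film = 1/(h_o·2πr_oL) = 1/(13.3×2π×0.055×13.8) = 0.01577 K/W
R_total = 0.1062 K/W
Q = ΔT/R_total = 191/0.1062
Q = 1800 W
T_interface = T_inner − Q·ΣR(inner→interface) = 202 − 1800×0.09044

T ≈ 39.4 °C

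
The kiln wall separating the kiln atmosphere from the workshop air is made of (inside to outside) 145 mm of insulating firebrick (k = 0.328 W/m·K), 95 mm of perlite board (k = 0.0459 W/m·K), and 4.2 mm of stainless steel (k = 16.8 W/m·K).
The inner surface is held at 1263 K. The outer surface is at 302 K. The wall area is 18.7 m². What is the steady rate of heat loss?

Thermal resistances in series:
R_insulating firebrick = L/(kA) = 0.145/(0.328×18.7) = 0.02364 K/W
R_perlite board = L/(kA) = 0.095/(0.0459×18.7) = 0.1107 K/W
R_stainless steel = L/(kA) = 0.0042/(16.8×18.7) = 1.337×10^-5 K/W
R_total = 0.1343 K/W
Q = ΔT / R_total = 961 / 0.1343

Q ≈ 7150 W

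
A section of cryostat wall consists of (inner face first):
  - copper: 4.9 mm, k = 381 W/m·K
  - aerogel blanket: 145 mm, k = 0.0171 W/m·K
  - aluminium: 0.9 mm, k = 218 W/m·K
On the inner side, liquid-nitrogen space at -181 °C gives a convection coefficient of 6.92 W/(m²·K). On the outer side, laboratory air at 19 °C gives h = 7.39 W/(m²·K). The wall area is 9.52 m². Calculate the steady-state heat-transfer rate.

Q ≈ 217 W

Model the wall as resistances in series:
R_inner film = 1/(h_i·A) = 1/(6.92×9.52) = 0.01518 K/W
R_copper = L/(kA) = 0.0049/(381×9.52) = 1.351×10^-6 K/W
R_aerogel blanket = L/(kA) = 0.145/(0.0171×9.52) = 0.8907 K/W
R_aluminium = L/(kA) = 0.0009/(218×9.52) = 4.337×10^-7 K/W
R_outer film = 1/(h_o·A) = 1/(7.39×9.52) = 0.01421 K/W
R_total = 0.9201 K/W
Q = ΔT / R_total = 200 / 0.9201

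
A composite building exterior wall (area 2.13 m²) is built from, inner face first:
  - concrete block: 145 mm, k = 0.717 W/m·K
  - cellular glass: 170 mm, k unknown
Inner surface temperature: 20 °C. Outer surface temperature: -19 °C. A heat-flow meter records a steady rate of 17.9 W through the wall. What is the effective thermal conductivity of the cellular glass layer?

k ≈ 0.0383 W/(m·K)

Model the wall as resistances in series:
R_concrete block = L/(kA) = 0.145/(0.717×2.13) = 0.09494 K/W
Sum of known resistances R_other = 0.09494 K/W
Total R = ΔT/Q = 39/17.9 = 2.179 K/W
R_cellular glass = R_total − R_other = 2.084 K/W
k = L/(R·A) = 0.17/(2.084×2.13)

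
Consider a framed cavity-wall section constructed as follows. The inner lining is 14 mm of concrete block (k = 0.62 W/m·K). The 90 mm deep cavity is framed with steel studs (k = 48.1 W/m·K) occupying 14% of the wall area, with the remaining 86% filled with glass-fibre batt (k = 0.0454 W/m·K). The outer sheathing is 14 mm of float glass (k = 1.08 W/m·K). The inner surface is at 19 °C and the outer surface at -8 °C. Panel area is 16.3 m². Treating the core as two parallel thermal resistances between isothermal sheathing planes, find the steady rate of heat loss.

Q ≈ 9010 W

Sheathing layers in series; stud and cavity paths in parallel between them.
R_inner = 0.014/(0.62×16.3) = 0.001385 K/W
R_stud  = 0.09/(48.1×0.14×16.3) = 8.199×10^-4 K/W
R_cav   = 0.09/(0.0454×0.86×16.3) = 0.1414 K/W
1/R_core = 1/R_stud + 1/R_cav → R_core = 8.152×10^-4 K/W
R_outer = 0.014/(1.08×16.3) = 7.953×10^-4 K/W
R_total = 0.002996 K/W
Q = ΔT/R_total = 27/0.002996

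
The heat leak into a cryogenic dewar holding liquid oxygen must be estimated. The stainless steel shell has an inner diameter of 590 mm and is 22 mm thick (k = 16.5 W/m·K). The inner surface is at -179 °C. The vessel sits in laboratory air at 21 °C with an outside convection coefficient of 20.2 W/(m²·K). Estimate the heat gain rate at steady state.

Spherical conduction: R = (1/r_in − 1/r_out)/(4πk) per layer; series-sum.
R_stainless steel shell = (1/0.295 − 1/0.317)/(4π×16.5) = 0.001135 K/W
R_outer film = 1/(h·4πr_o²) = 1/(20.2×4π×0.317²) = 0.0392 K/W
R_total = 0.04034 K/W
Q = ΔT/R_total = 200/0.04034

Q ≈ 4960 W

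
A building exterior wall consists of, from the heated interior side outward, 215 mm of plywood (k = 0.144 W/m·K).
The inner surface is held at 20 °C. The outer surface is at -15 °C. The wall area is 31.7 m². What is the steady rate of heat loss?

Q ≈ 743 W

Model the wall as resistances in series:
R_plywood = L/(kA) = 0.215/(0.144×31.7) = 0.0471 K/W
R_total = 0.0471 K/W
Q = ΔT / R_total = 35 / 0.0471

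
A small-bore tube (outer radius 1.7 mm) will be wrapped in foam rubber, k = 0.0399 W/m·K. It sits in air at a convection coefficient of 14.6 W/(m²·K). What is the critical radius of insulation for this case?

For a cylinder r_cr = k/h = 0.0399/14.6
r_cr = 2.73 mm; since the bare radius (1.7 mm) is below r_cr, adding a thin layer of insulation will *increase* heat loss.

r_cr ≈ 2.73 mm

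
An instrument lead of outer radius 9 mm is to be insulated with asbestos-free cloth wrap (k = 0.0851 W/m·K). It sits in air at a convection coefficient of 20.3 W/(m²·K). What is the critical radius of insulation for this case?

For a cylinder r_cr = k/h = 0.0851/20.3
r_cr = 4.19 mm; since the bare radius (9 mm) is above r_cr, any added insulation will reduce heat loss.

r_cr ≈ 4.19 mm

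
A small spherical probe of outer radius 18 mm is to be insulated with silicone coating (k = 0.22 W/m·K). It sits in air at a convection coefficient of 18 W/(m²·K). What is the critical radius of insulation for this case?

For a sphere r_cr = 2k/h = 2×0.22/18
r_cr = 24.4 mm; since the bare radius (18 mm) is below r_cr, adding a thin layer of insulation will *increase* heat loss.

r_cr ≈ 24.4 mm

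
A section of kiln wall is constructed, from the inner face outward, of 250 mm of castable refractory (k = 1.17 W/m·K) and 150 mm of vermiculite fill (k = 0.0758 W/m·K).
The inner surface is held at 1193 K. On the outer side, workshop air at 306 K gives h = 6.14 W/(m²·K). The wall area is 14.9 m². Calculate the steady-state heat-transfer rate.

Q ≈ 5610 W

Treating each layer as a thermal resistance in series:
R_castable refractory = L/(kA) = 0.25/(1.17×14.9) = 0.01434 K/W
R_vermiculite fill = L/(kA) = 0.15/(0.0758×14.9) = 0.1328 K/W
R_outer film = 1/(h_o·A) = 1/(6.14×14.9) = 0.01093 K/W
R_total = 0.1581 K/W
Q = ΔT / R_total = 887 / 0.1581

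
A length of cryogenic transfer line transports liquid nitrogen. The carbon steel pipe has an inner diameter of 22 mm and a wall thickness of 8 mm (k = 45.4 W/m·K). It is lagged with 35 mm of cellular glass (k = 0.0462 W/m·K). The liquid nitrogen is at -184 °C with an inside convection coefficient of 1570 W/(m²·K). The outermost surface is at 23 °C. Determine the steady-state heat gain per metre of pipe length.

q′ ≈ 57.3 W/m

Cylindrical conduction, so R = ln(r₂/r₁)/(2πkL) per layer, in series:
R_inner film = 1/(h_i·2πr₁L) = 1/(1570×2π×0.011×1) = 0.009216 K/W
R_carbon steel pipe wall = ln(19/11)/(2π×45.4×1) = 0.001916 K/W
R_cellular glass = ln(54/19)/(2π×0.0462×1) = 3.598 K/W
R_total = 3.609 K/W
Q = ΔT/R_total = 207/3.609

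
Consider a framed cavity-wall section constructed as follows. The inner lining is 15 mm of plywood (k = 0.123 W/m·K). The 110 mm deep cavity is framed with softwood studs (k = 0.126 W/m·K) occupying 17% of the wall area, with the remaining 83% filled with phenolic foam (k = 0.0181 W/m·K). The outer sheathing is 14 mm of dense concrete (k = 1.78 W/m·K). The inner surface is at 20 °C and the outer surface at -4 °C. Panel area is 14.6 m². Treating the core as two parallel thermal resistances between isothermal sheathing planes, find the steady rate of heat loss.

Q ≈ 111 W

Sheathing layers in series; stud and cavity paths in parallel between them.
R_inner = 0.015/(0.123×14.6) = 0.008353 K/W
R_stud  = 0.11/(0.126×0.17×14.6) = 0.3517 K/W
R_cav   = 0.11/(0.0181×0.83×14.6) = 0.5015 K/W
1/R_core = 1/R_stud + 1/R_cav → R_core = 0.2067 K/W
R_outer = 0.014/(1.78×14.6) = 5.387×10^-4 K/W
R_total = 0.2156 K/W
Q = ΔT/R_total = 24/0.2156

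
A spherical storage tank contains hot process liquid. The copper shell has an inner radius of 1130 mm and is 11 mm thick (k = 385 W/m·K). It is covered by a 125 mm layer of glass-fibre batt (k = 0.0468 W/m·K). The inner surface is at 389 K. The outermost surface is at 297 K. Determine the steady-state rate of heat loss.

Q ≈ 625 W

Spherical conduction: R = (1/r_in − 1/r_out)/(4πk) per layer; series-sum.
R_copper shell = (1/1.13 − 1/1.141)/(4π×385) = 1.763×10^-6 K/W
R_glass-fibre batt = (1/1.141 − 1/1.266)/(4π×0.0468) = 0.1471 K/W
R_total = 0.1471 K/W
Q = ΔT/R_total = 92/0.1471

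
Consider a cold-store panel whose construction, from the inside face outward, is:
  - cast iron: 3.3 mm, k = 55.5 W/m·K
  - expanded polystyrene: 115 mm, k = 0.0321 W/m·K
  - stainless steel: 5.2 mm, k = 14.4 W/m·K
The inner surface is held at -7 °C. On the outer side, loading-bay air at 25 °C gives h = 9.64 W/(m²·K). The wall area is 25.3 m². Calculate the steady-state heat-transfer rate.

Q ≈ 220 W

Thermal resistances in series:
R_cast iron = L/(kA) = 0.0033/(55.5×25.3) = 2.35×10^-6 K/W
R_expanded polystyrene = L/(kA) = 0.115/(0.0321×25.3) = 0.1416 K/W
R_stainless steel = L/(kA) = 0.0052/(14.4×25.3) = 1.427×10^-5 K/W
R_outer film = 1/(h_o·A) = 1/(9.64×25.3) = 0.0041 K/W
R_total = 0.1457 K/W
Q = ΔT / R_total = 32 / 0.1457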